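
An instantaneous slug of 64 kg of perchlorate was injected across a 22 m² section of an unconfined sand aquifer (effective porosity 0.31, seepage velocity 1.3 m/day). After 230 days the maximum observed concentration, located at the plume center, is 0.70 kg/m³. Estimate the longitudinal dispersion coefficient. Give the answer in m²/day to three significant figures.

At the plume center C_max = M/(n_e·A·√(4πDt)), so D = M²/(4πt·(n_e·A·C_max)²).
n_e·A·C_max = 0.31 × 22 × 0.70 = 4.774 kg/m.
D = 64²/(4π × 230 × 4.774²) = 0.0622 m²/day.

0.0622 m²/day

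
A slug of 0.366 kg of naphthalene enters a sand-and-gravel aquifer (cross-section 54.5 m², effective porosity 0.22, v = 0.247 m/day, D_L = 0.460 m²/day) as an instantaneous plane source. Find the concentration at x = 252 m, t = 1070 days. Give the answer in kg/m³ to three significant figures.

0.000359 kg/m³

For an instantaneous plane source, C(x,t) = M/(n_e·A·√(4πDt)) · exp(−(x−vt)²/(4Dt)), with n_e·A the pore (flow) area.
Plume center vt = 0.247 × 1070 = 264.29 m, so the well at 252 m is 12.29 m upgradient of the peak.
√(4πDt) = 78.65 m, giving peak height M/(n_e·A·√(4πDt)) = 0.366/(0.22 × 54.5 × 78.65) = 0.0003881 kg/m³.
(x−vt)²/(4Dt) = (-12.29)²/(4 × 0.460 × 1070) = 0.07672; exp(−0.07672) = 0.9261.
C = 0.0003881 × 0.9261 = 0.000359 kg/m³.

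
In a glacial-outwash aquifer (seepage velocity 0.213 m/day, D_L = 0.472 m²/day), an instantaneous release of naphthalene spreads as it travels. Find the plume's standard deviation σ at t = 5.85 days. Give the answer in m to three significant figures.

2.35 m

Dispersive spreading gives a Gaussian with σ² = 2Dt; advection only shifts the center.
σ = √(2 × 0.472 × 5.85) = 2.35 m.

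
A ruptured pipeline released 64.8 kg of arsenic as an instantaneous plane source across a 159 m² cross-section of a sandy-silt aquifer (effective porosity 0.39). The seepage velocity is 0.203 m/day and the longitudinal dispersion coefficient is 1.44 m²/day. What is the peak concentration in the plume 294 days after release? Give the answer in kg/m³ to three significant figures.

The peak of an instantaneous 1D plume sits at x = vt; there the Gaussian factor is 1 and C_max = M/(n_e·A·√(4πDt)), where n_e·A is the pore area the mass is dissolved in.
√(4πDt) = √(4π × 1.44 × 294) = 72.94 m, so C_max = 64.8/(0.39 × 159 × 72.94) = 0.0143 kg/m³.

0.0143 kg/m³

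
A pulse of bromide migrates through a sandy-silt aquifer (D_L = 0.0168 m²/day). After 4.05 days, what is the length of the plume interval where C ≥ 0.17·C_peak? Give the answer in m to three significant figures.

1.39 m

The plume is Gaussian with σ = √(2Dt) = √(2 × 0.0168 × 4.05) = 0.3689 m.
C/C_peak = exp(−Δx²/(2σ²)) = 0.17 ⇒ Δx = σ·√(−2 ln 0.17) = 0.3689 × 1.883 = 0.6946 m.
Width = 2Δx = 1.39 m.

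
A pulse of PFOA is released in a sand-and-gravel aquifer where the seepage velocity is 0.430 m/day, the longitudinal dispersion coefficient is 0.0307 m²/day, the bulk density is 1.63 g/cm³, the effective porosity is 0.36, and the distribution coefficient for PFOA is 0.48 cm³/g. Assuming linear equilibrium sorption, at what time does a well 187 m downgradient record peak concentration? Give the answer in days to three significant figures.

1380 days

Retardation factor R = 1 + ρ_b·K_d/n = 1 + 1.63 × 0.48/0.36 = 3.173.
Sorption retards both mechanisms: v_R = v/R = 0.1355 m/day, D_R = D/R = 0.009675 m²/day.
Peak time from v_R²t² + 2D_R t − x² = 0: t = (√(D_R² + v_R²x²) − D_R)/v_R².
√(D_R² + v_R²x²) = √(0.009675² + 0.1355² × 187²) = 25.34; v_R² = 0.01836.
t = (25.34 − 0.009675)/0.01836 = 1380 days.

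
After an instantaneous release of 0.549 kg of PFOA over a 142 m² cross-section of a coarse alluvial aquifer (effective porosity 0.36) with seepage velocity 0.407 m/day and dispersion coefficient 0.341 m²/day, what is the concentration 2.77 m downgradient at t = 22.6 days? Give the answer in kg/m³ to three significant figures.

0.000286 kg/m³

For an instantaneous plane source, C(x,t) = M/(n_e·A·√(4πDt)) · exp(−(x−vt)²/(4Dt)), with n_e·A the pore (flow) area.
Plume center vt = 0.407 × 22.6 = 9.1982 m, so the well at 2.77 m is 6.4282 m upgradient of the peak.
√(4πDt) = 9.841 m, giving peak height M/(n_e·A·√(4πDt)) = 0.549/(0.36 × 142 × 9.841) = 0.001091 kg/m³.
(x−vt)²/(4Dt) = (-6.4282)²/(4 × 0.341 × 22.6) = 1.340; exp(−1.340) = 0.2618.
C = 0.001091 × 0.2618 = 0.000286 kg/m³.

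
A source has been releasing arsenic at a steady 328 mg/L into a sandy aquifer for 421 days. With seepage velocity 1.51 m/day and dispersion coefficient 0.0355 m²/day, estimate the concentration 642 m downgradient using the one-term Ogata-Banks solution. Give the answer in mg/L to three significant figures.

For a continuous step input, C/C₀ ≈ ½·erfc((x−vt)/(2√(Dt))).
vt = 1.51 × 421 = 635.71 m and 2√(Dt) = 2√(0.0355 × 421) = 7.732 m.
Argument (x−vt)/(2√(Dt)) = (642 − 635.71)/7.732 = 0.8135; ½·erfc(0.8135) = 0.1250.
C = 328 × 0.1250 = 41.0 mg/L.

41.0 mg/L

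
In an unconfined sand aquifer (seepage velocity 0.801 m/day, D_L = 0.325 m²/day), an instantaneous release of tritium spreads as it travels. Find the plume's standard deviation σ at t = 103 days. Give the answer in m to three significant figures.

Dispersive spreading gives a Gaussian with σ² = 2Dt; advection only shifts the center.
σ = √(2 × 0.325 × 103) = 8.18 m.

8.18 m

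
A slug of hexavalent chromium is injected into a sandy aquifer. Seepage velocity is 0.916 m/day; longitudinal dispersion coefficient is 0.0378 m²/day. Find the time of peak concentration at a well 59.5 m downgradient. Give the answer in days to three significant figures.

For the 1D instantaneous-source solution, setting ∂C/∂t = 0 at fixed x gives v²t² + 2Dt − x² = 0, so t = (√(D² + v²x²) − D)/v².
√(D² + v²x²) = √(0.0378² + 0.916² × 59.5²) = 54.50; v² = 0.839056.
t = (54.50 − 0.0378)/0.839056 = 64.9 days (vs. the pure-advection estimate x/v = 65.0 d).

64.9 days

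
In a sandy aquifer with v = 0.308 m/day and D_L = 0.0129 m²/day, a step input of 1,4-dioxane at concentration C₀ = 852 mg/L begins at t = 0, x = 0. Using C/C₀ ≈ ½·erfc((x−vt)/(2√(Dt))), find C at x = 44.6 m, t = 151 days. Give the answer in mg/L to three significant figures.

For a continuous step input, C/C₀ ≈ ½·erfc((x−vt)/(2√(Dt))).
vt = 0.308 × 151 = 46.508 m and 2√(Dt) = 2√(0.0129 × 151) = 2.791 m.
Argument (x−vt)/(2√(Dt)) = (44.6 − 46.508)/2.791 = -0.6836; ½·erfc(-0.6836) = 0.8332.
C = 852 × 0.8332 = 710 mg/L.

710 mg/L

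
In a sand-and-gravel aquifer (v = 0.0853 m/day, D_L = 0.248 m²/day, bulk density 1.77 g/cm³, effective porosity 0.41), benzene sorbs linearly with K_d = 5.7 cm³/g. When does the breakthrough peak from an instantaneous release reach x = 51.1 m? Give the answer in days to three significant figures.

Retardation factor R = 1 + ρ_b·K_d/n = 1 + 1.77 × 5.7/0.41 = 25.61.
Sorption retards both mechanisms: v_R = v/R = 0.003331 m/day, D_R = D/R = 0.009684 m²/day.
Peak time from v_R²t² + 2D_R t − x² = 0: t = (√(D_R² + v_R²x²) − D_R)/v_R².
√(D_R² + v_R²x²) = √(0.009684² + 0.003331² × 51.1²) = 0.1705; v_R² = 1.110e-05.
t = (0.1705 − 0.009684)/1.110e-05 = 14500 days.

14500 days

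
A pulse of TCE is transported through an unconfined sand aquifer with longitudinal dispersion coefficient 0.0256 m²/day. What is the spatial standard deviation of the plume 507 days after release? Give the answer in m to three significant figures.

5.09 m

Dispersive spreading gives a Gaussian with σ² = 2Dt; advection only shifts the center.
σ = √(2 × 0.0256 × 507) = 5.09 m.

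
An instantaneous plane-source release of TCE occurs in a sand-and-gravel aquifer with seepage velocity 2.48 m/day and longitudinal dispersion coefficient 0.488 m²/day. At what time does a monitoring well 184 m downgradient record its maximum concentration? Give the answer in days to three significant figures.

74.1 days

For the 1D instantaneous-source solution, setting ∂C/∂t = 0 at fixed x gives v²t² + 2Dt − x² = 0, so t = (√(D² + v²x²) − D)/v².
√(D² + v²x²) = √(0.488² + 2.48² × 184²) = 456.3; v² = 6.1504.
t = (456.3 − 0.488)/6.1504 = 74.1 days (vs. the pure-advection estimate x/v = 74.2 d).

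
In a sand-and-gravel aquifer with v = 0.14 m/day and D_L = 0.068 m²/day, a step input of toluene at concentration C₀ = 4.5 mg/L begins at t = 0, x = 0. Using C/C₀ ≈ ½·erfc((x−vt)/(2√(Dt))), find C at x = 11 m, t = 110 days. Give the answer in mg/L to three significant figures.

3.93 mg/L

For a continuous step input, C/C₀ ≈ ½·erfc((x−vt)/(2√(Dt))).
vt = 0.14 × 110 = 15.4 m and 2√(Dt) = 2√(0.068 × 110) = 5.470 m.
Argument (x−vt)/(2√(Dt)) = (11 − 15.4)/5.470 = -0.8044; ½·erfc(-0.8044) = 0.8724.
C = 4.5 × 0.8724 = 3.93 mg/L.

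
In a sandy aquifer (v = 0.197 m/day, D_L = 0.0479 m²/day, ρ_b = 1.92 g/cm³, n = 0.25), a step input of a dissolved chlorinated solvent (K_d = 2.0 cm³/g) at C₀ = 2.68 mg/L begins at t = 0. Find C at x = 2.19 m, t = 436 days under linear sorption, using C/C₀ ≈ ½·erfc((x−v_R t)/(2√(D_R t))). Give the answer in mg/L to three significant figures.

2.61 mg/L

Retardation factor R = 1 + ρ_b·K_d/n = 1 + 1.92 × 2.0/0.25 = 16.36.
Sorption retards both mechanisms: v_R = v/R = 0.01204 m/day, D_R = D/R = 0.002928 m²/day.
v_R·t = 0.01204 × 436 = 5.24944 m; 2√(D_R t) = 2.260 m; argument = (2.19 − 5.24944)/2.260 = -1.354.
C = C₀ × ½·erfc(-1.354) = 2.68 × 0.9722 = 2.61 mg/L.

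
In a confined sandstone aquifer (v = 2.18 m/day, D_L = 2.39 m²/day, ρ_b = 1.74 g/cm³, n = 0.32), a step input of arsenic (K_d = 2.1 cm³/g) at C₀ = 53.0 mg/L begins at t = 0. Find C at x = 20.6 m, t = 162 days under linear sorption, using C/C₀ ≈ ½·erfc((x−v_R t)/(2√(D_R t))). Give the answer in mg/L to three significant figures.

44.5 mg/L

Retardation factor R = 1 + ρ_b·K_d/n = 1 + 1.74 × 2.1/0.32 = 12.42.
Sorption retards both mechanisms: v_R = v/R = 0.1755 m/day, D_R = D/R = 0.1924 m²/day.
v_R·t = 0.1755 × 162 = 28.431 m; 2√(D_R t) = 11.17 m; argument = (20.6 − 28.431)/11.17 = -0.7011.
C = C₀ × ½·erfc(-0.7011) = 53.0 × 0.8393 = 44.5 mg/L.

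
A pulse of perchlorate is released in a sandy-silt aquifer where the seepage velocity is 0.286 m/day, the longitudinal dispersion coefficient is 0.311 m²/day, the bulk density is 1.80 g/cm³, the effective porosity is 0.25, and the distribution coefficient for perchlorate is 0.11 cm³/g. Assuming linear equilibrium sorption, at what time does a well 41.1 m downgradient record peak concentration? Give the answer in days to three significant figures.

Retardation factor R = 1 + ρ_b·K_d/n = 1 + 1.80 × 0.11/0.25 = 1.792.
Sorption retards both mechanisms: v_R = v/R = 0.1596 m/day, D_R = D/R = 0.1735 m²/day.
Peak time from v_R²t² + 2D_R t − x² = 0: t = (√(D_R² + v_R²x²) − D_R)/v_R².
√(D_R² + v_R²x²) = √(0.1735² + 0.1596² × 41.1²) = 6.562; v_R² = 0.02547.
t = (6.562 − 0.1735)/0.02547 = 251 days.

251 days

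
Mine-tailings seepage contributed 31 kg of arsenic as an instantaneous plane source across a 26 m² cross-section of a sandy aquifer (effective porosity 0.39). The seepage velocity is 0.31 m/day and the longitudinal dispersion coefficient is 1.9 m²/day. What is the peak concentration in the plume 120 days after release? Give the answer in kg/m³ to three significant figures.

The peak of an instantaneous 1D plume sits at x = vt; there the Gaussian factor is 1 and C_max = M/(n_e·A·√(4πDt)), where n_e·A is the pore area the mass is dissolved in.
√(4πDt) = √(4π × 1.9 × 120) = 53.53 m, so C_max = 31/(0.39 × 26 × 53.53) = 0.0571 kg/m³.

0.0571 kg/m³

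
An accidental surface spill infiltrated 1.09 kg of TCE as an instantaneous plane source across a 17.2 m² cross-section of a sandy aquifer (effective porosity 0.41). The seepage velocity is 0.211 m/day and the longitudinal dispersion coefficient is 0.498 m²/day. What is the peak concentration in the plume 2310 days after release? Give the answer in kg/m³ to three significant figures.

0.00129 kg/m³

The peak of an instantaneous 1D plume sits at x = vt; there the Gaussian factor is 1 and C_max = M/(n_e·A·√(4πDt)), where n_e·A is the pore area the mass is dissolved in.
√(4πDt) = √(4π × 0.498 × 2310) = 120.2 m, so C_max = 1.09/(0.41 × 17.2 × 120.2) = 0.00129 kg/m³.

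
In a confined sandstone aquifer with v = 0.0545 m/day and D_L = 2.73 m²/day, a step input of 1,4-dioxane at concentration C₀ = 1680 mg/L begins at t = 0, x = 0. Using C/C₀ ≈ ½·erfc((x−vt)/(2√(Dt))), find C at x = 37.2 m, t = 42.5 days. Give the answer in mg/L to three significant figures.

18.5 mg/L

For a continuous step input, C/C₀ ≈ ½·erfc((x−vt)/(2√(Dt))).
vt = 0.0545 × 42.5 = 2.31625 m and 2√(Dt) = 2√(2.73 × 42.5) = 21.54 m.
Argument (x−vt)/(2√(Dt)) = (37.2 − 2.31625)/21.54 = 1.619; ½·erfc(1.619) = 0.01102.
C = 1680 × 0.01102 = 18.5 mg/L.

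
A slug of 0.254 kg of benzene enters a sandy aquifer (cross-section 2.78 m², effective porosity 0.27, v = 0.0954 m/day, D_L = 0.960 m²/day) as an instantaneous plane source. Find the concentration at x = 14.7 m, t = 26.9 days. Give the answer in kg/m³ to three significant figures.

For an instantaneous plane source, C(x,t) = M/(n_e·A·√(4πDt)) · exp(−(x−vt)²/(4Dt)), with n_e·A the pore (flow) area.
Plume center vt = 0.0954 × 26.9 = 2.56626 m, so the well at 14.7 m is 12.13374 m downgradient of the peak.
√(4πDt) = 18.01 m, giving peak height M/(n_e·A·√(4πDt)) = 0.254/(0.27 × 2.78 × 18.01) = 0.01879 kg/m³.
(x−vt)²/(4Dt) = (12.13374)²/(4 × 0.960 × 26.9) = 1.425; exp(−1.425) = 0.2405.
C = 0.01879 × 0.2405 = 0.00452 kg/m³.

0.00452 kg/m³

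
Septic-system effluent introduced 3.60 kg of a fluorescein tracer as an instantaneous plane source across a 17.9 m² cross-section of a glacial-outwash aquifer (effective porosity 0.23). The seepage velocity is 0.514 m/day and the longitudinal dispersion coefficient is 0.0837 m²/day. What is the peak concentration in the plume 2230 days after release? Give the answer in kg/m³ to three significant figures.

The peak of an instantaneous 1D plume sits at x = vt; there the Gaussian factor is 1 and C_max = M/(n_e·A·√(4πDt)), where n_e·A is the pore area the mass is dissolved in.
√(4πDt) = √(4π × 0.0837 × 2230) = 48.43 m, so C_max = 3.60/(0.23 × 17.9 × 48.43) = 0.0181 kg/m³.

0.0181 kg/m³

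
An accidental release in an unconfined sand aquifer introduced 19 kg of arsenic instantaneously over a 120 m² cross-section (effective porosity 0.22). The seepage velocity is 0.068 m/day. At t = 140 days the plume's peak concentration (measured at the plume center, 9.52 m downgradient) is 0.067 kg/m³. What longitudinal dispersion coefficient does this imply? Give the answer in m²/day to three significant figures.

0.0656 m²/day

At the plume center C_max = M/(n_e·A·√(4πDt)), so D = M²/(4πt·(n_e·A·C_max)²).
n_e·A·C_max = 0.22 × 120 × 0.067 = 1.769 kg/m.
D = 19²/(4π × 140 × 1.769²) = 0.0656 m²/day.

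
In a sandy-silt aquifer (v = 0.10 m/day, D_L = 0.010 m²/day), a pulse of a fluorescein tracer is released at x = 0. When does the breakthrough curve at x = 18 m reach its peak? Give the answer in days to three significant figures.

179 days

For the 1D instantaneous-source solution, setting ∂C/∂t = 0 at fixed x gives v²t² + 2Dt − x² = 0, so t = (√(D² + v²x²) − D)/v².
√(D² + v²x²) = √(0.010² + 0.10² × 18²) = 1.800; v² = 0.01.
t = (1.800 − 0.010)/0.01 = 179 days (vs. the pure-advection estimate x/v = 180 d).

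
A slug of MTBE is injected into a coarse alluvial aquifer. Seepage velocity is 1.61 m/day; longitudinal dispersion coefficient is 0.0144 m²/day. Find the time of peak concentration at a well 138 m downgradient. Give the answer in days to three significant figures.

85.7 days

For the 1D instantaneous-source solution, setting ∂C/∂t = 0 at fixed x gives v²t² + 2Dt − x² = 0, so t = (√(D² + v²x²) − D)/v².
√(D² + v²x²) = √(0.0144² + 1.61² × 138²) = 222.2; v² = 2.5921.
t = (222.2 − 0.0144)/2.5921 = 85.7 days (vs. the pure-advection estimate x/v = 85.7 d).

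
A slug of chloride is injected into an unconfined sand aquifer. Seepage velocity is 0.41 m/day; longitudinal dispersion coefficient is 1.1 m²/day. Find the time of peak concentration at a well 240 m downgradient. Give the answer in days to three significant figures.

For the 1D instantaneous-source solution, setting ∂C/∂t = 0 at fixed x gives v²t² + 2Dt − x² = 0, so t = (√(D² + v²x²) − D)/v².
√(D² + v²x²) = √(1.1² + 0.41² × 240²) = 98.41; v² = 0.1681.
t = (98.41 − 1.1)/0.1681 = 579 days (vs. the pure-advection estimate x/v = 585 d).

579 days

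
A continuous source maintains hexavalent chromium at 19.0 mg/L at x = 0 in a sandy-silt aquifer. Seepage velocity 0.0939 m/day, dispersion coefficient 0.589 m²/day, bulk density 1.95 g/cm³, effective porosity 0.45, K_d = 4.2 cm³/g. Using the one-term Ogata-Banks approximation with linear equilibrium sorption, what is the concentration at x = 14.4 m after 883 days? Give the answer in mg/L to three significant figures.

1.62 mg/L

Retardation factor R = 1 + ρ_b·K_d/n = 1 + 1.95 × 4.2/0.45 = 19.20.
Sorption retards both mechanisms: v_R = v/R = 0.004891 m/day, D_R = D/R = 0.03068 m²/day.
v_R·t = 0.004891 × 883 = 4.318753 m; 2√(D_R t) = 10.41 m; argument = (14.4 − 4.318753)/10.41 = 0.9684.
C = C₀ × ½·erfc(0.9684) = 19.0 × 0.08542 = 1.62 mg/L.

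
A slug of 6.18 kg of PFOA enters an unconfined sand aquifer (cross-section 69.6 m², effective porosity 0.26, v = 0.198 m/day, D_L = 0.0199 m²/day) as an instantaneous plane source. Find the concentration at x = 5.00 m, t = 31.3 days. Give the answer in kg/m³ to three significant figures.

0.0687 kg/m³

For an instantaneous plane source, C(x,t) = M/(n_e·A·√(4πDt)) · exp(−(x−vt)²/(4Dt)), with n_e·A the pore (flow) area.
Plume center vt = 0.198 × 31.3 = 6.1974 m, so the well at 5.00 m is 1.1974 m upgradient of the peak.
√(4πDt) = 2.798 m, giving peak height M/(n_e·A·√(4πDt)) = 6.18/(0.26 × 69.6 × 2.798) = 0.1221 kg/m³.
(x−vt)²/(4Dt) = (-1.1974)²/(4 × 0.0199 × 31.3) = 0.5755; exp(−0.5755) = 0.5624.
C = 0.1221 × 0.5624 = 0.0687 kg/m³.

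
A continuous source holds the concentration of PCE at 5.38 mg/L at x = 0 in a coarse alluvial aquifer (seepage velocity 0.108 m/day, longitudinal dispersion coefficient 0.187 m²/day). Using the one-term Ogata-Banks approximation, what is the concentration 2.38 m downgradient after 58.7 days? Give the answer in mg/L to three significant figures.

4.31 mg/L

For a continuous step input, C/C₀ ≈ ½·erfc((x−vt)/(2√(Dt))).
vt = 0.108 × 58.7 = 6.3396 m and 2√(Dt) = 2√(0.187 × 58.7) = 6.626 m.
Argument (x−vt)/(2√(Dt)) = (2.38 − 6.3396)/6.626 = -0.5976; ½·erfc(-0.5976) = 0.8010.
C = 5.38 × 0.8010 = 4.31 mg/L.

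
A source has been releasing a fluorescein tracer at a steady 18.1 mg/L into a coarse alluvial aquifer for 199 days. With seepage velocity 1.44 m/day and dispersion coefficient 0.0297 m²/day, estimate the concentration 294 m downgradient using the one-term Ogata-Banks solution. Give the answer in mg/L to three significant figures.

0.276 mg/L

For a continuous step input, C/C₀ ≈ ½·erfc((x−vt)/(2√(Dt))).
vt = 1.44 × 199 = 286.56 m and 2√(Dt) = 2√(0.0297 × 199) = 4.862 m.
Argument (x−vt)/(2√(Dt)) = (294 − 286.56)/4.862 = 1.530; ½·erfc(1.530) = 0.01524.
C = 18.1 × 0.01524 = 0.276 mg/L.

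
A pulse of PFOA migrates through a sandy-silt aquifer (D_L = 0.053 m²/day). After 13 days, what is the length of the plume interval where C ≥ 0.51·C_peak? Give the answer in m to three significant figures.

The plume is Gaussian with σ = √(2Dt) = √(2 × 0.053 × 13) = 1.174 m.
C/C_peak = exp(−Δx²/(2σ²)) = 0.51 ⇒ Δx = σ·√(−2 ln 0.51) = 1.174 × 1.160 = 1.362 m.
Width = 2Δx = 2.72 m.

2.72 m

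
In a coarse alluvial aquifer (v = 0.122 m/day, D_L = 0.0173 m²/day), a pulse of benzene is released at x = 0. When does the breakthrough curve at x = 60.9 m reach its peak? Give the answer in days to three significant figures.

For the 1D instantaneous-source solution, setting ∂C/∂t = 0 at fixed x gives v²t² + 2Dt − x² = 0, so t = (√(D² + v²x²) − D)/v².
√(D² + v²x²) = √(0.0173² + 0.122² × 60.9²) = 7.430; v² = 0.014884.
t = (7.430 − 0.0173)/0.014884 = 498 days (vs. the pure-advection estimate x/v = 499 d).

498 days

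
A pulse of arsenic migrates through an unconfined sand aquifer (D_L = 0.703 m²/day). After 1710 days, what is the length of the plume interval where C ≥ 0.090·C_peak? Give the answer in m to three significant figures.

215 m

The plume is Gaussian with σ = √(2Dt) = √(2 × 0.703 × 1710) = 49.03 m.
C/C_peak = exp(−Δx²/(2σ²)) = 0.090 ⇒ Δx = σ·√(−2 ln 0.090) = 49.03 × 2.195 = 107.6 m.
Width = 2Δx = 215 m.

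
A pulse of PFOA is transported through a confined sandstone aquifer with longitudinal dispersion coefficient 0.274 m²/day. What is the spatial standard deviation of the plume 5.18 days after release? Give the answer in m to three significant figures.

Dispersive spreading gives a Gaussian with σ² = 2Dt; advection only shifts the center.
σ = √(2 × 0.274 × 5.18) = 1.68 m.

1.68 m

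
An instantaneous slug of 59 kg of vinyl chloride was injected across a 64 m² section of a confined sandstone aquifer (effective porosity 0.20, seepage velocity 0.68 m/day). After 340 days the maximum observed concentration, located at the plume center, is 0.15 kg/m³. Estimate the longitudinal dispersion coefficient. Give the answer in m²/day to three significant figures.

0.221 m²/day

At the plume center C_max = M/(n_e·A·√(4πDt)), so D = M²/(4πt·(n_e·A·C_max)²).
n_e·A·C_max = 0.20 × 64 × 0.15 = 1.920 kg/m.
D = 59²/(4π × 340 × 1.920²) = 0.221 m²/day.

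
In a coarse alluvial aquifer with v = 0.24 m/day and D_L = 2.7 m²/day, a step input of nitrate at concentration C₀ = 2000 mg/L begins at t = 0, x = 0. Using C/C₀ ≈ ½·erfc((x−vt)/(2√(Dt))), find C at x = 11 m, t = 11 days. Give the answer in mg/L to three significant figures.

278 mg/L

For a continuous step input, C/C₀ ≈ ½·erfc((x−vt)/(2√(Dt))).
vt = 0.24 × 11 = 2.64 m and 2√(Dt) = 2√(2.7 × 11) = 10.90 m.
Argument (x−vt)/(2√(Dt)) = (11 − 2.64)/10.90 = 0.7670; ½·erfc(0.7670) = 0.1390.
C = 2000 × 0.1390 = 278 mg/L.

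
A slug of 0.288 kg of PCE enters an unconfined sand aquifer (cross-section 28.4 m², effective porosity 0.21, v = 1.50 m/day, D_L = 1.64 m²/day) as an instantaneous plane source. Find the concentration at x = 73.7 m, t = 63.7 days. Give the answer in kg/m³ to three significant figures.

0.000425 kg/m³

For an instantaneous plane source, C(x,t) = M/(n_e·A·√(4πDt)) · exp(−(x−vt)²/(4Dt)), with n_e·A the pore (flow) area.
Plume center vt = 1.50 × 63.7 = 95.55 m, so the well at 73.7 m is 21.85 m upgradient of the peak.
√(4πDt) = 36.23 m, giving peak height M/(n_e·A·√(4πDt)) = 0.288/(0.21 × 28.4 × 36.23) = 0.001333 kg/m³.
(x−vt)²/(4Dt) = (-21.85)²/(4 × 1.64 × 63.7) = 1.143; exp(−1.143) = 0.3189.
C = 0.001333 × 0.3189 = 0.000425 kg/m³.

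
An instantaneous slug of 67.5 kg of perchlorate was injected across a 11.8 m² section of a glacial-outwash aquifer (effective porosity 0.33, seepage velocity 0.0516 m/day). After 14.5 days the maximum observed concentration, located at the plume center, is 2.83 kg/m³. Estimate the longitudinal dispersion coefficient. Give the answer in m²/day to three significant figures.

0.206 m²/day

At the plume center C_max = M/(n_e·A·√(4πDt)), so D = M²/(4πt·(n_e·A·C_max)²).
n_e·A·C_max = 0.33 × 11.8 × 2.83 = 11.02 kg/m.
D = 67.5²/(4π × 14.5 × 11.02²) = 0.206 m²/day.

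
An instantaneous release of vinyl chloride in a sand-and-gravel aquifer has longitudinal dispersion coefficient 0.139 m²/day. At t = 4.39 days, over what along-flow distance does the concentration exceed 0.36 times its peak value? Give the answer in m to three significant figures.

The plume is Gaussian with σ = √(2Dt) = √(2 × 0.139 × 4.39) = 1.105 m.
C/C_peak = exp(−Δx²/(2σ²)) = 0.36 ⇒ Δx = σ·√(−2 ln 0.36) = 1.105 × 1.429 = 1.579 m.
Width = 2Δx = 3.16 m.

3.16 m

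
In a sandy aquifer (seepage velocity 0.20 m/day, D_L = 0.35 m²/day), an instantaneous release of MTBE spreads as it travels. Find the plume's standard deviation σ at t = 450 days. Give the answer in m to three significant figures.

Dispersive spreading gives a Gaussian with σ² = 2Dt; advection only shifts the center.
σ = √(2 × 0.35 × 450) = 17.7 m.

17.7 m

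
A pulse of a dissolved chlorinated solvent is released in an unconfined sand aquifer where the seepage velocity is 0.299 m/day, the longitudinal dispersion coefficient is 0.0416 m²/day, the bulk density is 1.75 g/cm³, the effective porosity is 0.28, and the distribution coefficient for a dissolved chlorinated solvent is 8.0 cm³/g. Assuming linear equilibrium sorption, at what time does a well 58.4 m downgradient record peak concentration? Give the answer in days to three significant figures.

Retardation factor R = 1 + ρ_b·K_d/n = 1 + 1.75 × 8.0/0.28 = 51.00.
Sorption retards both mechanisms: v_R = v/R = 0.005863 m/day, D_R = D/R = 0.0008157 m²/day.
Peak time from v_R²t² + 2D_R t − x² = 0: t = (√(D_R² + v_R²x²) − D_R)/v_R².
√(D_R² + v_R²x²) = √(0.0008157² + 0.005863² × 58.4²) = 0.3424; v_R² = 3.437e-05.
t = (0.3424 − 0.0008157)/3.437e-05 = 9940 days.

9940 days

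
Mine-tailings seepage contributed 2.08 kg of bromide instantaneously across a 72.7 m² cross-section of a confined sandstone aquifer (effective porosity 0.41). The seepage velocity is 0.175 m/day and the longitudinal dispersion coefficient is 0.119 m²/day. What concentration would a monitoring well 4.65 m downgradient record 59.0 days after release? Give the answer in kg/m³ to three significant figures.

0.00236 kg/m³

For an instantaneous plane source, C(x,t) = M/(n_e·A·√(4πDt)) · exp(−(x−vt)²/(4Dt)), with n_e·A the pore (flow) area.
Plume center vt = 0.175 × 59.0 = 10.325 m, so the well at 4.65 m is 5.675 m upgradient of the peak.
√(4πDt) = 9.393 m, giving peak height M/(n_e·A·√(4πDt)) = 2.08/(0.41 × 72.7 × 9.393) = 0.007429 kg/m³.
(x−vt)²/(4Dt) = (-5.675)²/(4 × 0.119 × 59.0) = 1.147; exp(−1.147) = 0.3176.
C = 0.007429 × 0.3176 = 0.00236 kg/m³.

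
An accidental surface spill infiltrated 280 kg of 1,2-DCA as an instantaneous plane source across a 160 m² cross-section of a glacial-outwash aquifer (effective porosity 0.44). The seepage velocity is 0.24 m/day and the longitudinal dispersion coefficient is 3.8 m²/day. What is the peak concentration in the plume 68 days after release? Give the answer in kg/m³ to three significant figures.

0.0698 kg/m³

The peak of an instantaneous 1D plume sits at x = vt; there the Gaussian factor is 1 and C_max = M/(n_e·A·√(4πDt)), where n_e·A is the pore area the mass is dissolved in.
√(4πDt) = √(4π × 3.8 × 68) = 56.98 m, so C_max = 280/(0.44 × 160 × 56.98) = 0.0698 kg/m³.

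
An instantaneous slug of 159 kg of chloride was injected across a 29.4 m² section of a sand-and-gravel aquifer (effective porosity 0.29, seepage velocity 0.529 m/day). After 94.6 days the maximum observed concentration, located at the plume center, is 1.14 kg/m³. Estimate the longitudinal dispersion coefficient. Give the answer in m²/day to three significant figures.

0.225 m²/day

At the plume center C_max = M/(n_e·A·√(4πDt)), so D = M²/(4πt·(n_e·A·C_max)²).
n_e·A·C_max = 0.29 × 29.4 × 1.14 = 9.720 kg/m.
D = 159²/(4π × 94.6 × 9.720²) = 0.225 m²/day.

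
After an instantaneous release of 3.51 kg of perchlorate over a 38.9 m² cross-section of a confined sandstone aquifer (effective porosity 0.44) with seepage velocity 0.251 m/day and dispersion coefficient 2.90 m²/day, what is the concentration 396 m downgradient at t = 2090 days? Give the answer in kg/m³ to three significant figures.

For an instantaneous plane source, C(x,t) = M/(n_e·A·√(4πDt)) · exp(−(x−vt)²/(4Dt)), with n_e·A the pore (flow) area.
Plume center vt = 0.251 × 2090 = 524.59 m, so the well at 396 m is 128.59 m upgradient of the peak.
√(4πDt) = 276.0 m, giving peak height M/(n_e·A·√(4πDt)) = 3.51/(0.44 × 38.9 × 276.0) = 0.0007430 kg/m³.
(x−vt)²/(4Dt) = (-128.59)²/(4 × 2.90 × 2090) = 0.6820; exp(−0.6820) = 0.5056.
C = 0.0007430 × 0.5056 = 0.000376 kg/m³.

0.000376 kg/m³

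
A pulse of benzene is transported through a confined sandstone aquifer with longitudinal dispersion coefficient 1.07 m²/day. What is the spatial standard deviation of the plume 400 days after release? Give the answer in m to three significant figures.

Dispersive spreading gives a Gaussian with σ² = 2Dt; advection only shifts the center.
σ = √(2 × 1.07 × 400) = 29.3 m.

29.3 m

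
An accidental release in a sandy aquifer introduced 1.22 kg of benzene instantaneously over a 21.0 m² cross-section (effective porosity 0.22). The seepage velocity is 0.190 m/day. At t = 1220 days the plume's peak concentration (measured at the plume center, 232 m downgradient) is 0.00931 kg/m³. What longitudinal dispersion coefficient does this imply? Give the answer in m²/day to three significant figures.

0.0525 m²/day

At the plume center C_max = M/(n_e·A·√(4πDt)), so D = M²/(4πt·(n_e·A·C_max)²).
n_e·A·C_max = 0.22 × 21.0 × 0.00931 = 0.04301 kg/m.
D = 1.22²/(4π × 1220 × 0.04301²) = 0.0525 m²/day.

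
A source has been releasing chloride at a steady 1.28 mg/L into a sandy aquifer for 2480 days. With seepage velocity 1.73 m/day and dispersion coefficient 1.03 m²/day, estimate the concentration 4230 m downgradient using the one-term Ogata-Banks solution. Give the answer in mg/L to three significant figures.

1.03 mg/L

For a continuous step input, C/C₀ ≈ ½·erfc((x−vt)/(2√(Dt))).
vt = 1.73 × 2480 = 4290.4 m and 2√(Dt) = 2√(1.03 × 2480) = 101.1 m.
Argument (x−vt)/(2√(Dt)) = (4230 − 4290.4)/101.1 = -0.5974; ½·erfc(-0.5974) = 0.8009.
C = 1.28 × 0.8009 = 1.03 mg/L.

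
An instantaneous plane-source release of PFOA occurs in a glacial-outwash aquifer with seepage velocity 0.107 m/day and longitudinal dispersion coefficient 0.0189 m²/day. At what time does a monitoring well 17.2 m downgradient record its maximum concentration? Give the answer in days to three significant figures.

For the 1D instantaneous-source solution, setting ∂C/∂t = 0 at fixed x gives v²t² + 2Dt − x² = 0, so t = (√(D² + v²x²) − D)/v².
√(D² + v²x²) = √(0.0189² + 0.107² × 17.2²) = 1.840; v² = 0.011449.
t = (1.840 − 0.0189)/0.011449 = 159 days (vs. the pure-advection estimate x/v = 161 d).

159 days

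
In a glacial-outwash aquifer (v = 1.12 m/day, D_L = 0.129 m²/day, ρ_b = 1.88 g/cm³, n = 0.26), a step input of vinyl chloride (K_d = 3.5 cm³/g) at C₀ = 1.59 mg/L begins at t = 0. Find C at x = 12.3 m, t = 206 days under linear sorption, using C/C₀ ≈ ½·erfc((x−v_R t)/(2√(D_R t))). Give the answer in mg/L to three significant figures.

Retardation factor R = 1 + ρ_b·K_d/n = 1 + 1.88 × 3.5/0.26 = 26.31.
Sorption retards both mechanisms: v_R = v/R = 0.04257 m/day, D_R = D/R = 0.004903 m²/day.
v_R·t = 0.04257 × 206 = 8.76942 m; 2√(D_R t) = 2.010 m; argument = (12.3 − 8.76942)/2.010 = 1.757.
C = C₀ × ½·erfc(1.757) = 1.59 × 0.006482 = 0.0103 mg/L.

0.0103 mg/L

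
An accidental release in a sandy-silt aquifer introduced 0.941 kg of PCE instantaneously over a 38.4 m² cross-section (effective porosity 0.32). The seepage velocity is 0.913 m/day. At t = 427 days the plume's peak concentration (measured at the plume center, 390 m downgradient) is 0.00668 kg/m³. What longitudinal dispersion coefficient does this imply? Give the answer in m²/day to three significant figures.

At the plume center C_max = M/(n_e·A·√(4πDt)), so D = M²/(4πt·(n_e·A·C_max)²).
n_e·A·C_max = 0.32 × 38.4 × 0.00668 = 0.08208 kg/m.
D = 0.941²/(4π × 427 × 0.08208²) = 0.0245 m²/day.

0.0245 m²/day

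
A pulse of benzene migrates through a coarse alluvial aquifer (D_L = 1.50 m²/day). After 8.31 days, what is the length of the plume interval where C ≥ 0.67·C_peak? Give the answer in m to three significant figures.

8.94 m

The plume is Gaussian with σ = √(2Dt) = √(2 × 1.50 × 8.31) = 4.993 m.
C/C_peak = exp(−Δx²/(2σ²)) = 0.67 ⇒ Δx = σ·√(−2 ln 0.67) = 4.993 × 0.8950 = 4.469 m.
Width = 2Δx = 8.94 m.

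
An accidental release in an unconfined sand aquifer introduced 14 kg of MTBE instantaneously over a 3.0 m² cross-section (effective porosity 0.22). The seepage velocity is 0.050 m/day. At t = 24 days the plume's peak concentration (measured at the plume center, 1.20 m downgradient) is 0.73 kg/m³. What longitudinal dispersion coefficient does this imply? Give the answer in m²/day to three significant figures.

At the plume center C_max = M/(n_e·A·√(4πDt)), so D = M²/(4πt·(n_e·A·C_max)²).
n_e·A·C_max = 0.22 × 3.0 × 0.73 = 0.4818 kg/m.
D = 14²/(4π × 24 × 0.4818²) = 2.80 m²/day.

2.80 m²/day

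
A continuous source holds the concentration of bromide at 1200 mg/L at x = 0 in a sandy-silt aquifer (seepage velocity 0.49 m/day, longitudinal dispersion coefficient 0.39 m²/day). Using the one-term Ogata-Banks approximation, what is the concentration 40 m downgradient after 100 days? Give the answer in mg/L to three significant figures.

For a continuous step input, C/C₀ ≈ ½·erfc((x−vt)/(2√(Dt))).
vt = 0.49 × 100 = 49 m and 2√(Dt) = 2√(0.39 × 100) = 12.49 m.
Argument (x−vt)/(2√(Dt)) = (40 − 49)/12.49 = -0.7206; ½·erfc(-0.7206) = 0.8459.
C = 1200 × 0.8459 = 1020 mg/L.

1020 mg/L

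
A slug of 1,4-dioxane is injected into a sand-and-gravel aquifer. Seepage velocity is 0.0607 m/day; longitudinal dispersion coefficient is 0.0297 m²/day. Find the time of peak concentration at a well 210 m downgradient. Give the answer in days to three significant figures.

3450 days

For the 1D instantaneous-source solution, setting ∂C/∂t = 0 at fixed x gives v²t² + 2Dt − x² = 0, so t = (√(D² + v²x²) − D)/v².
√(D² + v²x²) = √(0.0297² + 0.0607² × 210²) = 12.75; v² = 0.00368449.
t = (12.75 − 0.0297)/0.00368449 = 3450 days (vs. the pure-advection estimate x/v = 3460 d).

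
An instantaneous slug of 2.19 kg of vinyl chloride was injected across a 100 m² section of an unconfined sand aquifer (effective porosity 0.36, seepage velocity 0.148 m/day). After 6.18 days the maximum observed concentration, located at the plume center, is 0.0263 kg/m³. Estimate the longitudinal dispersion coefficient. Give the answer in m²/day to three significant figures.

At the plume center C_max = M/(n_e·A·√(4πDt)), so D = M²/(4πt·(n_e·A·C_max)²).
n_e·A·C_max = 0.36 × 100 × 0.0263 = 0.9468 kg/m.
D = 2.19²/(4π × 6.18 × 0.9468²) = 0.0689 m²/day.

0.0689 m²/day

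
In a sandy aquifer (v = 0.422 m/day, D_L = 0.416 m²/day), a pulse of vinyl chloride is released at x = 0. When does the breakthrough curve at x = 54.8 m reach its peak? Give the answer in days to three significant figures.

For the 1D instantaneous-source solution, setting ∂C/∂t = 0 at fixed x gives v²t² + 2Dt − x² = 0, so t = (√(D² + v²x²) − D)/v².
√(D² + v²x²) = √(0.416² + 0.422² × 54.8²) = 23.13; v² = 0.178084.
t = (23.13 − 0.416)/0.178084 = 128 days (vs. the pure-advection estimate x/v = 130 d).

128 days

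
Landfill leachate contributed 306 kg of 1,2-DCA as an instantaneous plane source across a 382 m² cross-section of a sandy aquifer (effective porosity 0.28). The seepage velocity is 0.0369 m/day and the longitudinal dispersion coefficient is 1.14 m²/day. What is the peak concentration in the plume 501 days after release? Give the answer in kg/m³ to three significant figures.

0.0338 kg/m³

The peak of an instantaneous 1D plume sits at x = vt; there the Gaussian factor is 1 and C_max = M/(n_e·A·√(4πDt)), where n_e·A is the pore area the mass is dissolved in.
√(4πDt) = √(4π × 1.14 × 501) = 84.72 m, so C_max = 306/(0.28 × 382 × 84.72) = 0.0338 kg/m³.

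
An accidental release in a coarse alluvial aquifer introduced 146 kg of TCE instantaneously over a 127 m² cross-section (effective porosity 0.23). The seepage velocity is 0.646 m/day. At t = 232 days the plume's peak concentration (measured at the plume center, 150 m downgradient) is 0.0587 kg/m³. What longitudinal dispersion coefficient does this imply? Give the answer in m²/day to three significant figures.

2.49 m²/day

At the plume center C_max = M/(n_e·A·√(4πDt)), so D = M²/(4πt·(n_e·A·C_max)²).
n_e·A·C_max = 0.23 × 127 × 0.0587 = 1.715 kg/m.
D = 146²/(4π × 232 × 1.715²) = 2.49 m²/day.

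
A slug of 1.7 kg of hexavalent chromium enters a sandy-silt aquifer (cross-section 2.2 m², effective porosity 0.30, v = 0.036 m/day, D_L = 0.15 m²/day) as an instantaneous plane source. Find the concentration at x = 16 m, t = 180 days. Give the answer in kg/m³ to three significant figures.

0.0604 kg/m³

For an instantaneous plane source, C(x,t) = M/(n_e·A·√(4πDt)) · exp(−(x−vt)²/(4Dt)), with n_e·A the pore (flow) area.
Plume center vt = 0.036 × 180 = 6.48 m, so the well at 16 m is 9.52 m downgradient of the peak.
√(4πDt) = 18.42 m, giving peak height M/(n_e·A·√(4πDt)) = 1.7/(0.30 × 2.2 × 18.42) = 0.1398 kg/m³.
(x−vt)²/(4Dt) = (9.52)²/(4 × 0.15 × 180) = 0.8392; exp(−0.8392) = 0.4321.
C = 0.1398 × 0.4321 = 0.0604 kg/m³.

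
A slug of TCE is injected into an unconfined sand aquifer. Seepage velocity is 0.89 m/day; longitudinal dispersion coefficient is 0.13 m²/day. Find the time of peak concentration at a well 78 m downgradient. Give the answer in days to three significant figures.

For the 1D instantaneous-source solution, setting ∂C/∂t = 0 at fixed x gives v²t² + 2Dt − x² = 0, so t = (√(D² + v²x²) − D)/v².
√(D² + v²x²) = √(0.13² + 0.89² × 78²) = 69.42; v² = 0.7921.
t = (69.42 − 0.13)/0.7921 = 87.5 days (vs. the pure-advection estimate x/v = 87.6 d).

87.5 days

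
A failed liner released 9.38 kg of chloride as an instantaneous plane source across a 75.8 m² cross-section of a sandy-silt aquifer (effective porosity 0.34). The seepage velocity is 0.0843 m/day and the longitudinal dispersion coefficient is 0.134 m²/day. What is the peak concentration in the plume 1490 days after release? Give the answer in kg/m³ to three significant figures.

0.00727 kg/m³

The peak of an instantaneous 1D plume sits at x = vt; there the Gaussian factor is 1 and C_max = M/(n_e·A·√(4πDt)), where n_e·A is the pore area the mass is dissolved in.
√(4πDt) = √(4π × 0.134 × 1490) = 50.09 m, so C_max = 9.38/(0.34 × 75.8 × 50.09) = 0.00727 kg/m³.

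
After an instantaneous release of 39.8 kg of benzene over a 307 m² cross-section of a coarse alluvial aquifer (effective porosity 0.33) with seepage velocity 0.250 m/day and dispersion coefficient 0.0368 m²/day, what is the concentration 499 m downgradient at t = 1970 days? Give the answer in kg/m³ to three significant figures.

0.0113 kg/m³

For an instantaneous plane source, C(x,t) = M/(n_e·A·√(4πDt)) · exp(−(x−vt)²/(4Dt)), with n_e·A the pore (flow) area.
Plume center vt = 0.250 × 1970 = 492.5 m, so the well at 499 m is 6.5 m downgradient of the peak.
√(4πDt) = 30.18 m, giving peak height M/(n_e·A·√(4πDt)) = 39.8/(0.33 × 307 × 30.18) = 0.01302 kg/m³.
(x−vt)²/(4Dt) = (6.5)²/(4 × 0.0368 × 1970) = 0.1457; exp(−0.1457) = 0.8644.
C = 0.01302 × 0.8644 = 0.0113 kg/m³.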